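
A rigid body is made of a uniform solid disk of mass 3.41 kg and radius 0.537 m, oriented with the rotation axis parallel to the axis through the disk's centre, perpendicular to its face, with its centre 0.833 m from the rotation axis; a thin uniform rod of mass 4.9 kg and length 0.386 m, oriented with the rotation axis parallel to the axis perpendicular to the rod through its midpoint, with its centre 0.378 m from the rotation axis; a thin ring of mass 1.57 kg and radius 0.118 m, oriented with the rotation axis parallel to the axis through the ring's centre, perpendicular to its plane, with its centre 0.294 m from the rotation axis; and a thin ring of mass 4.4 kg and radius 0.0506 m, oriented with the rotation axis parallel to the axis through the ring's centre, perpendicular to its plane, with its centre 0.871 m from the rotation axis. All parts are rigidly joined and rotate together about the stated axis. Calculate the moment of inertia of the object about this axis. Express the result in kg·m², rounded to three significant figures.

Solid disk: I_cm = (1/2)MR² = (1/2)(3.41)(0.537)² = 0.49167 kg·m²; centre at d = 0.833 m, so the parallel axis theorem gives I = 0.49167 + (3.41)(0.833)² = 2.8578 kg·m².
Thin rod: I_cm = (1/12)ML² = (1/12)(4.9)(0.386)² = 0.06084 kg·m²; centre at d = 0.378 m, so the parallel axis theorem gives I = 0.06084 + (4.9)(0.378)² = 0.76097 kg·m².
Thin ring: I_cm = MR² = (1.57)(0.118)² = 0.021861 kg·m²; centre at d = 0.294 m, so the parallel axis theorem gives I = 0.021861 + (1.57)(0.294)² = 0.15757 kg·m².
Thin ring: I_cm = MR² = (4.4)(0.0506)² = 0.011266 kg·m²; centre at d = 0.871 m, so the parallel axis theorem gives I = 0.011266 + (4.4)(0.871)² = 3.3493 kg·m².
Total I = 2.8578 + 0.76097 + 0.15757 + 3.3493 = 7.1257 kg·m².

7.13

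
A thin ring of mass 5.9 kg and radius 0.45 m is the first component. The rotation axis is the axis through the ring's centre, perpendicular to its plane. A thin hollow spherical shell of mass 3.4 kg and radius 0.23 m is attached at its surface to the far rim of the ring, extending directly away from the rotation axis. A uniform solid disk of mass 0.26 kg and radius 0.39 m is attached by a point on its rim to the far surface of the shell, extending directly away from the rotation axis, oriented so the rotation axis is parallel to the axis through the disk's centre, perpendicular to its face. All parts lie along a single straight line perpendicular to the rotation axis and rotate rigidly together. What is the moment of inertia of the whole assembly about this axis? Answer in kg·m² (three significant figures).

3.35

Thin ring: I_cm = MR² = (5.9)(0.45)² = 1.1948 kg·m²; axis through the centre, so I = 1.1948 kg·m².
Spherical shell: I_cm = (2/3)MR² = (2/3)(3.4)(0.23)² = 0.11991 kg·m²; centre at d = 0.45 + 0.23 = 0.68 m, so I = I_cm + Md² gives I = 0.11991 + (3.4)(0.68)² = 1.6921 kg·m².
Solid disk: I_cm = (1/2)MR² = (1/2)(0.26)(0.39)² = 0.019773 kg·m²; centre at d = 0.45 + 0.23 + 0.23 + 0.39 = 1.3 m, so I = I_cm + Md² gives I = 0.019773 + (0.26)(1.3)² = 0.45917 kg·m².
Total I = 1.1948 + 1.6921 + 0.45917 = 3.346 kg·m².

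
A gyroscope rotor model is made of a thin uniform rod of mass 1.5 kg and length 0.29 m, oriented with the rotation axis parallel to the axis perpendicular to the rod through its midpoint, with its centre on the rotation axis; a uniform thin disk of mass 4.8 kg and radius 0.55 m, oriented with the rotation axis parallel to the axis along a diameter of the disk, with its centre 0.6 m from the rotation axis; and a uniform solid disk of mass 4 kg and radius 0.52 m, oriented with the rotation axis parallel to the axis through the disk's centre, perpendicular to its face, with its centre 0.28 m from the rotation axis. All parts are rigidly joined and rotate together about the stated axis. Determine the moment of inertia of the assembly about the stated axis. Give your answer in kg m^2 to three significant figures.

2.96

Thin rod: I_cm = (1/12)ML² = (1/12)(1.5)(0.29)² = 0.010512 kg m^2; axis through the centre, so I = 0.010512 kg m^2.
Thin disk: I_cm = (1/4)MR² = (1/4)(4.8)(0.55)² = 0.363 kg m^2; centre at d = 0.6 m, so I = I_cm + Md² gives I = 0.363 + (4.8)(0.6)² = 2.091 kg m^2.
Solid disk: I_cm = (1/2)MR² = (1/2)(4)(0.52)² = 0.5408 kg m^2; centre at d = 0.28 m, so I = I_cm + Md² gives I = 0.5408 + (4)(0.28)² = 0.8544 kg m^2.
Total I = 0.010512 + 2.091 + 0.8544 = 2.9559 kg m^2.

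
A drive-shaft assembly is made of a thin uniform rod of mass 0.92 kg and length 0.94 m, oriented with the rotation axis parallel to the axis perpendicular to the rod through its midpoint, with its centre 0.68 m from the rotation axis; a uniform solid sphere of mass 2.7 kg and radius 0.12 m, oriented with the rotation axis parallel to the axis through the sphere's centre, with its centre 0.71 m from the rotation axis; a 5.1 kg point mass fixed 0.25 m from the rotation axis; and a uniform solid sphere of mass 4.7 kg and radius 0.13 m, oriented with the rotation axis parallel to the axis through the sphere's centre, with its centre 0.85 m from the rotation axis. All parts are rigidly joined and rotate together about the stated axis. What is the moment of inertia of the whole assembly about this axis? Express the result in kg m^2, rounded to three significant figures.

Thin rod: I_cm = (1/12)ML² = (1/12)(0.92)(0.94)² = 0.067743 kg m^2; centre at d = 0.68 m, so the parallel axis theorem gives I = 0.067743 + (0.92)(0.68)² = 0.49315 kg m^2.
Solid sphere: I_cm = (2/5)MR² = (2/5)(2.7)(0.12)² = 0.015552 kg m^2; centre at d = 0.71 m, so the parallel axis theorem gives I = 0.015552 + (2.7)(0.71)² = 1.3766 kg m^2.
Point mass: I_cm = 0; centre at d = 0.25 m, so the parallel axis theorem gives I = 0 + (5.1)(0.25)² = 0.31875 kg m^2.
Solid sphere: I_cm = (2/5)MR² = (2/5)(4.7)(0.13)² = 0.031772 kg m^2; centre at d = 0.85 m, so the parallel axis theorem gives I = 0.031772 + (4.7)(0.85)² = 3.4275 kg m^2.
Total I = 0.49315 + 1.3766 + 0.31875 + 3.4275 = 5.616 kg m^2.

5.62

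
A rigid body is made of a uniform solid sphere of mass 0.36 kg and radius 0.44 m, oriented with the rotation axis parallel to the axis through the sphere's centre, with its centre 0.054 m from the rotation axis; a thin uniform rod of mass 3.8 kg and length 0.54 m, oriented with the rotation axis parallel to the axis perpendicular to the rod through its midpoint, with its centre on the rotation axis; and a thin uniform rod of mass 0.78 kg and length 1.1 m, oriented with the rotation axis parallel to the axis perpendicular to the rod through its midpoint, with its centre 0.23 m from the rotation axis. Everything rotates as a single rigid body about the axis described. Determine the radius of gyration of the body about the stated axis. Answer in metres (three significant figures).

Solid sphere: I_cm = (2/5)MR² = (2/5)(0.36)(0.44)² = 0.027878 kg·m²; centre at d = 0.054 m, so I = I_cm + Md² gives I = 0.027878 + (0.36)(0.054)² = 0.028928 kg·m².
Thin rod: I_cm = (1/12)ML² = (1/12)(3.8)(0.54)² = 0.09234 kg·m²; axis through the centre, so I = 0.09234 kg·m².
Thin rod: I_cm = (1/12)ML² = (1/12)(0.78)(1.1)² = 0.07865 kg·m²; centre at d = 0.23 m, so I = I_cm + Md² gives I = 0.07865 + (0.78)(0.23)² = 0.11991 kg·m².
Total I = 0.24118 kg·m²; total mass M = 4.94 kg.
k = √(I/M) = √(0.24118/4.94) = 0.22096 m.

0.221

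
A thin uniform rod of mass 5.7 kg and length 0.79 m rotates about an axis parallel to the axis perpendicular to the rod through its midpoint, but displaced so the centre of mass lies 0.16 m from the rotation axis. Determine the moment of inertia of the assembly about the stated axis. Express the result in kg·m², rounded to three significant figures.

0.442

I_cm = (1/12)ML² = (1/12)(5.7)(0.79)² = 0.29645 kg·m²; centre at d = 0.16 m, so the parallel axis theorem gives I = 0.29645 + (5.7)(0.16)² = 0.44237 kg·m².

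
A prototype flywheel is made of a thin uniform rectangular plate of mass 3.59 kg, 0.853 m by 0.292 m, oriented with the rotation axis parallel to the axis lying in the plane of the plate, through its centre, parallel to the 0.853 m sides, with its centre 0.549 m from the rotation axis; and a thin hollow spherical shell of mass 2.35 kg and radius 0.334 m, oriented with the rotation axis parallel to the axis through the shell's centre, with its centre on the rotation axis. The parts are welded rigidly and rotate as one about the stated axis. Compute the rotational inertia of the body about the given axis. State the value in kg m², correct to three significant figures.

1.28

Rectangular plate: I_cm = (1/12)Mb² = (1/12)(3.59)(0.292)² = 0.025508 kg m²; centre at d = 0.549 m, so the parallel axis theorem gives I = 0.025508 + (3.59)(0.549)² = 1.1075 kg m².
Spherical shell: I_cm = (2/3)MR² = (2/3)(2.35)(0.334)² = 0.17477 kg m²; axis through the centre, so I = 0.17477 kg m².
Total I = 1.1075 + 0.17477 = 1.2823 kg m².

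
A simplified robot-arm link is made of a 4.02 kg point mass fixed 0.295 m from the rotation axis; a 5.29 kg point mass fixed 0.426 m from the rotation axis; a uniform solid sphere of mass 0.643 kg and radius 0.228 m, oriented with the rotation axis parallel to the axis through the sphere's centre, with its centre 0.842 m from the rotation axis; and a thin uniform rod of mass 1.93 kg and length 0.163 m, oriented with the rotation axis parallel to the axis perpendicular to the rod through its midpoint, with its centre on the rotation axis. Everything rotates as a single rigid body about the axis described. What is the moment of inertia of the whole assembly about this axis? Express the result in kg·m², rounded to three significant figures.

Point mass: I_cm = 0; centre at d = 0.295 m, so the parallel axis theorem gives I = 0 + (4.02)(0.295)² = 0.34984 kg·m².
Point mass: I_cm = 0; centre at d = 0.426 m, so the parallel axis theorem gives I = 0 + (5.29)(0.426)² = 0.96001 kg·m².
Solid sphere: I_cm = (2/5)MR² = (2/5)(0.643)(0.228)² = 0.01337 kg·m²; centre at d = 0.842 m, so the parallel axis theorem gives I = 0.01337 + (0.643)(0.842)² = 0.46923 kg·m².
Thin rod: I_cm = (1/12)ML² = (1/12)(1.93)(0.163)² = 0.0042732 kg·m²; axis through the centre, so I = 0.0042732 kg·m².
Total I = 0.34984 + 0.96001 + 0.46923 + 0.0042732 = 1.7834 kg·m².

1.78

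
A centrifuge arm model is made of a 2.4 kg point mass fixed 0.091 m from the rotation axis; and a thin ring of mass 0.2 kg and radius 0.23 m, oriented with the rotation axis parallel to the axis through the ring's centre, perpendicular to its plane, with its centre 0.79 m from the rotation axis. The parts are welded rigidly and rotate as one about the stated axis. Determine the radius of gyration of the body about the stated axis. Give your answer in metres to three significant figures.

Point mass: I_cm = 0; centre at d = 0.091 m, so I = I_cm + Md² gives I = 0 + (2.4)(0.091)² = 0.019874 kg m^2.
Thin ring: I_cm = MR² = (0.2)(0.23)² = 0.01058 kg m^2; centre at d = 0.79 m, so I = I_cm + Md² gives I = 0.01058 + (0.2)(0.79)² = 0.1354 kg m^2.
Total I = 0.15527 kg m^2; total mass M = 2.6 kg.
k = √(I/M) = √(0.15527/2.6) = 0.24438 m.

0.244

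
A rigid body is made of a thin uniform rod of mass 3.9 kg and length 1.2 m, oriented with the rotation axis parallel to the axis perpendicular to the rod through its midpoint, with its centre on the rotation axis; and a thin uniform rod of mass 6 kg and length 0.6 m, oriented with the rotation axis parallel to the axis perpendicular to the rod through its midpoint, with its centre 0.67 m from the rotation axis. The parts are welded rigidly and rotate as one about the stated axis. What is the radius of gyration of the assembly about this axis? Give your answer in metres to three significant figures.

0.581

Thin rod: I_cm = (1/12)ML² = (1/12)(3.9)(1.2)² = 0.468 kg·m²; axis through the centre, so I = 0.468 kg·m².
Thin rod: I_cm = (1/12)ML² = (1/12)(6)(0.6)² = 0.18 kg·m²; centre at d = 0.67 m, so the parallel axis theorem gives I = 0.18 + (6)(0.67)² = 2.8734 kg·m².
Total I = 3.3414 kg·m²; total mass M = 9.9 kg.
k = √(I/M) = √(3.3414/9.9) = 0.58096 m.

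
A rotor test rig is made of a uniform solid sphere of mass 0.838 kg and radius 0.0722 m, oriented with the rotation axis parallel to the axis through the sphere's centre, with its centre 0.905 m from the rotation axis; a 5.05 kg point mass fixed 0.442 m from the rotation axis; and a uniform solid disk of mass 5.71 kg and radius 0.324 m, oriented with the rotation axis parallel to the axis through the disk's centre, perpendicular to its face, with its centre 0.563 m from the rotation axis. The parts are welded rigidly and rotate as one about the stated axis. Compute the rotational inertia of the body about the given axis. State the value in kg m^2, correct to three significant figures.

Solid sphere: I_cm = (2/5)MR² = (2/5)(0.838)(0.0722)² = 0.0017473 kg m^2; centre at d = 0.905 m, so the parallel axis theorem gives I = 0.0017473 + (0.838)(0.905)² = 0.68809 kg m^2.
Point mass: I_cm = 0; centre at d = 0.442 m, so the parallel axis theorem gives I = 0 + (5.05)(0.442)² = 0.98659 kg m^2.
Solid disk: I_cm = (1/2)MR² = (1/2)(5.71)(0.324)² = 0.29971 kg m^2; centre at d = 0.563 m, so the parallel axis theorem gives I = 0.29971 + (5.71)(0.563)² = 2.1096 kg m^2.
Total I = 0.68809 + 0.98659 + 2.1096 = 3.7843 kg m^2.

3.78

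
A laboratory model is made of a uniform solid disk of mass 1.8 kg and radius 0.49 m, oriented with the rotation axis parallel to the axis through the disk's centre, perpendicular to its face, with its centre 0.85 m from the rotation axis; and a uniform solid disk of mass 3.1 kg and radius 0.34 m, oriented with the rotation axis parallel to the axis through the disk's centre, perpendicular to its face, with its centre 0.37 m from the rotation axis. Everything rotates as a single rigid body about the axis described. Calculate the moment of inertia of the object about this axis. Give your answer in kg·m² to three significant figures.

Solid disk: I_cm = (1/2)MR² = (1/2)(1.8)(0.49)² = 0.21609 kg·m²; centre at d = 0.85 m, so the parallel axis theorem gives I = 0.21609 + (1.8)(0.85)² = 1.5166 kg·m².
Solid disk: I_cm = (1/2)MR² = (1/2)(3.1)(0.34)² = 0.17918 kg·m²; centre at d = 0.37 m, so the parallel axis theorem gives I = 0.17918 + (3.1)(0.37)² = 0.60357 kg·m².
Total I = 1.5166 + 0.60357 = 2.1202 kg·m².

2.12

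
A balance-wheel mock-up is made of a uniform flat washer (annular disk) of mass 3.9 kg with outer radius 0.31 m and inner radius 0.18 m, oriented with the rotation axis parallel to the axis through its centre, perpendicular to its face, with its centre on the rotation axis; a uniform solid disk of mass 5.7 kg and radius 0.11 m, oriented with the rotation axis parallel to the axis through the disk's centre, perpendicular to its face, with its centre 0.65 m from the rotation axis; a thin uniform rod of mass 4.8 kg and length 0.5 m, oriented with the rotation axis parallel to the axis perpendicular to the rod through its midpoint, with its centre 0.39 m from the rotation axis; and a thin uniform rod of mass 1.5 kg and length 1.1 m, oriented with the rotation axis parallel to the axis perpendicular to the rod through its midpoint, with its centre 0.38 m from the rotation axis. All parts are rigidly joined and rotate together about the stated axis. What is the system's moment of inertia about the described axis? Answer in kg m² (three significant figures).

Annular disk: I_cm = (1/2)M(R²+r²) = (1/2)(3.9)[(0.31)² + (0.18)²] = 0.25057 kg m²; axis through the centre, so I = 0.25057 kg m².
Solid disk: I_cm = (1/2)MR² = (1/2)(5.7)(0.11)² = 0.034485 kg m²; centre at d = 0.65 m, so the parallel axis theorem gives I = 0.034485 + (5.7)(0.65)² = 2.4427 kg m².
Thin rod: I_cm = (1/12)ML² = (1/12)(4.8)(0.5)² = 0.1 kg m²; centre at d = 0.39 m, so the parallel axis theorem gives I = 0.1 + (4.8)(0.39)² = 0.83008 kg m².
Thin rod: I_cm = (1/12)ML² = (1/12)(1.5)(1.1)² = 0.15125 kg m²; centre at d = 0.38 m, so the parallel axis theorem gives I = 0.15125 + (1.5)(0.38)² = 0.36785 kg m².
Total I = 0.25057 + 2.4427 + 0.83008 + 0.36785 = 3.8912 kg m².

3.89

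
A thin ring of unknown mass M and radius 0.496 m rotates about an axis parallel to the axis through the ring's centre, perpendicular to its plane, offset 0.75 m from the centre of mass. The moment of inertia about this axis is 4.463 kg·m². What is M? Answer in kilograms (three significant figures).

5.52

I = I_cm + Md² = MR² + Md² = M·[1·(0.496)² + (0.75)²] = M·0.80852.
So M = 4.463 / 0.80852 = 5.52 kg.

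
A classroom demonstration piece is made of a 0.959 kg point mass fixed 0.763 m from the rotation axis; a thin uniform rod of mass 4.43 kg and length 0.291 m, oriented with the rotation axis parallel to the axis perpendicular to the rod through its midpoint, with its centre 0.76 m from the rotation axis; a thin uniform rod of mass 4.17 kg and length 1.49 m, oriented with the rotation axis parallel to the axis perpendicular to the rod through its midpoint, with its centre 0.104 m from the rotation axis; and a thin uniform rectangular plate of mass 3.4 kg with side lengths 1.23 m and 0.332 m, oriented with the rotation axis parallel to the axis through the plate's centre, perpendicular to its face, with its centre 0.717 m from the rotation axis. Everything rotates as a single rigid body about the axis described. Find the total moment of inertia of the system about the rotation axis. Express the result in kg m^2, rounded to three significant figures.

6.17

Point mass: I_cm = 0; centre at d = 0.763 m, so the parallel axis theorem gives I = 0 + (0.959)(0.763)² = 0.5583 kg m^2.
Thin rod: I_cm = (1/12)ML² = (1/12)(4.43)(0.291)² = 0.031261 kg m^2; centre at d = 0.76 m, so the parallel axis theorem gives I = 0.031261 + (4.43)(0.76)² = 2.59 kg m^2.
Thin rod: I_cm = (1/12)ML² = (1/12)(4.17)(1.49)² = 0.77148 kg m^2; centre at d = 0.104 m, so the parallel axis theorem gives I = 0.77148 + (4.17)(0.104)² = 0.81659 kg m^2.
Rectangular plate: I_cm = (1/12)M(a²+b²) = (1/12)(3.4)[(1.23)² + (0.332)²] = 0.45989 kg m^2; centre at d = 0.717 m, so the parallel axis theorem gives I = 0.45989 + (3.4)(0.717)² = 2.2078 kg m^2.
Total I = 0.5583 + 2.59 + 0.81659 + 2.2078 = 6.1727 kg m^2.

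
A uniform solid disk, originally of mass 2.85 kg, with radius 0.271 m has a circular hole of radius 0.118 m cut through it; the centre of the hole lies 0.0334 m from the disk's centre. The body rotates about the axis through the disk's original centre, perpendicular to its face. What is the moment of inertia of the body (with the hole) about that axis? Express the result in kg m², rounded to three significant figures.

0.100

Unpierced body about its centre: I₀ = (1/2)MR² = (1/2)(2.85)(0.271)² = 0.10465 kg m².
The removed disk has mass m = M·(r/R)² = (2.85)(0.118/0.271)² = 0.54034 kg (same uniform areal density).
Its moment of inertia about the rotation axis (parallel-axis theorem): I_hole = (1/2)mr² + md² = (1/2)(0.54034)(0.118)² + (0.54034)(0.0334)² = 0.0043647 kg m².
Treating the hole as negative mass, I = I₀ − I_hole = 0.10465 − 0.0043647 = 0.10029 kg m².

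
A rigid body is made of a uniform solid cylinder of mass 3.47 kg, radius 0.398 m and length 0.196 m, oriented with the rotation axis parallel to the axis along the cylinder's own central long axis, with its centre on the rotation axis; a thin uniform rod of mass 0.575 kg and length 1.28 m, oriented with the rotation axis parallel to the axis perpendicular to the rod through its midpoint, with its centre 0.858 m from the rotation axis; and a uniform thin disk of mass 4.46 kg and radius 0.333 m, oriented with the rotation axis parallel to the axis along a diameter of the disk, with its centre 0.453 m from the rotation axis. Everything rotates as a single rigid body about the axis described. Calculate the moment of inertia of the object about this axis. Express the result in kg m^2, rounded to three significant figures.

Solid cylinder: I_cm = (1/2)MR² = (1/2)(3.47)(0.398)² = 0.27483 kg m^2; axis through the centre, so I = 0.27483 kg m^2.
Thin rod: I_cm = (1/12)ML² = (1/12)(0.575)(1.28)² = 0.078507 kg m^2; centre at d = 0.858 m, so I = I_cm + Md² gives I = 0.078507 + (0.575)(0.858)² = 0.5018 kg m^2.
Thin disk: I_cm = (1/4)MR² = (1/4)(4.46)(0.333)² = 0.12364 kg m^2; centre at d = 0.453 m, so I = I_cm + Md² gives I = 0.12364 + (4.46)(0.453)² = 1.0389 kg m^2.
Total I = 0.27483 + 0.5018 + 1.0389 = 1.8155 kg m^2.

1.82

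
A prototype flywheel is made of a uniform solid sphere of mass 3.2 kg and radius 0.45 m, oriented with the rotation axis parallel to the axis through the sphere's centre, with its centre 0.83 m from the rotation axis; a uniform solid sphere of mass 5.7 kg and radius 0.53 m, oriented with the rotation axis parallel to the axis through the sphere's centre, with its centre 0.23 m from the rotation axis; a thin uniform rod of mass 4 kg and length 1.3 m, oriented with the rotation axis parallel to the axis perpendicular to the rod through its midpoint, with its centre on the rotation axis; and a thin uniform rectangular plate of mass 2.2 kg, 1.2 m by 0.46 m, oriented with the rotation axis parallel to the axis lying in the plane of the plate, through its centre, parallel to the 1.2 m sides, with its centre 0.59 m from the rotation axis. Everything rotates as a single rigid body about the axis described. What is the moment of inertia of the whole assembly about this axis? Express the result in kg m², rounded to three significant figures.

4.77

Solid sphere: I_cm = (2/5)MR² = (2/5)(3.2)(0.45)² = 0.2592 kg m²; centre at d = 0.83 m, so I = I_cm + Md² gives I = 0.2592 + (3.2)(0.83)² = 2.4637 kg m².
Solid sphere: I_cm = (2/5)MR² = (2/5)(5.7)(0.53)² = 0.64045 kg m²; centre at d = 0.23 m, so I = I_cm + Md² gives I = 0.64045 + (5.7)(0.23)² = 0.94198 kg m².
Thin rod: I_cm = (1/12)ML² = (1/12)(4)(1.3)² = 0.56333 kg m²; axis through the centre, so I = 0.56333 kg m².
Rectangular plate: I_cm = (1/12)Mb² = (1/12)(2.2)(0.46)² = 0.038793 kg m²; centre at d = 0.59 m, so I = I_cm + Md² gives I = 0.038793 + (2.2)(0.59)² = 0.80461 kg m².
Total I = 2.4637 + 0.94198 + 0.56333 + 0.80461 = 4.7736 kg m².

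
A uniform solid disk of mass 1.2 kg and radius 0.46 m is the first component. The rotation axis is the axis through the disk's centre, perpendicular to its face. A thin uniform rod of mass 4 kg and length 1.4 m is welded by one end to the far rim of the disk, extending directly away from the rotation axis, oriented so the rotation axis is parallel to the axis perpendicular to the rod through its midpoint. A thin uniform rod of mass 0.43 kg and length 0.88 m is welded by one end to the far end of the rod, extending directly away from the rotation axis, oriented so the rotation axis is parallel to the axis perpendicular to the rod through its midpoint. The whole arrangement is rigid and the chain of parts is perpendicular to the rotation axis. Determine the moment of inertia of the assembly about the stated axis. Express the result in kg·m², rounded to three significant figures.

Solid disk: I_cm = (1/2)MR² = (1/2)(1.2)(0.46)² = 0.12696 kg·m²; axis through the centre, so I = 0.12696 kg·m².
Thin rod: I_cm = (1/12)ML² = (1/12)(4)(1.4)² = 0.65333 kg·m²; centre at d = 0.46 + 0.7 = 1.16 m, so the parallel axis theorem gives I = 0.65333 + (4)(1.16)² = 6.0357 kg·m².
Thin rod: I_cm = (1/12)ML² = (1/12)(0.43)(0.88)² = 0.027749 kg·m²; centre at d = 0.46 + 0.7 + 0.7 + 0.44 = 2.3 m, so the parallel axis theorem gives I = 0.027749 + (0.43)(2.3)² = 2.3024 kg·m².
Total I = 0.12696 + 6.0357 + 2.3024 = 8.4651 kg·m².

8.47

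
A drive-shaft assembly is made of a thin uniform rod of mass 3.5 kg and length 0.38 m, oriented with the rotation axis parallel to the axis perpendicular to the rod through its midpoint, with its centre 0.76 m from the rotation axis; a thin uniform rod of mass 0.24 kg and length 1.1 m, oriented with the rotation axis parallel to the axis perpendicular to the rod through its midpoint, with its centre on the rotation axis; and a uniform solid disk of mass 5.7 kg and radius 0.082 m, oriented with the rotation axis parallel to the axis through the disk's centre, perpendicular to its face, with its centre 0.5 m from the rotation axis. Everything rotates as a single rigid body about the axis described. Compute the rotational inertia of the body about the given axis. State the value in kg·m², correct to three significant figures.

3.53

Thin rod: I_cm = (1/12)ML² = (1/12)(3.5)(0.38)² = 0.042117 kg·m²; centre at d = 0.76 m, so the parallel axis theorem gives I = 0.042117 + (3.5)(0.76)² = 2.0637 kg·m².
Thin rod: I_cm = (1/12)ML² = (1/12)(0.24)(1.1)² = 0.0242 kg·m²; axis through the centre, so I = 0.0242 kg·m².
Solid disk: I_cm = (1/2)MR² = (1/2)(5.7)(0.082)² = 0.019163 kg·m²; centre at d = 0.5 m, so the parallel axis theorem gives I = 0.019163 + (5.7)(0.5)² = 1.4442 kg·m².
Total I = 2.0637 + 0.0242 + 1.4442 = 3.5321 kg·m².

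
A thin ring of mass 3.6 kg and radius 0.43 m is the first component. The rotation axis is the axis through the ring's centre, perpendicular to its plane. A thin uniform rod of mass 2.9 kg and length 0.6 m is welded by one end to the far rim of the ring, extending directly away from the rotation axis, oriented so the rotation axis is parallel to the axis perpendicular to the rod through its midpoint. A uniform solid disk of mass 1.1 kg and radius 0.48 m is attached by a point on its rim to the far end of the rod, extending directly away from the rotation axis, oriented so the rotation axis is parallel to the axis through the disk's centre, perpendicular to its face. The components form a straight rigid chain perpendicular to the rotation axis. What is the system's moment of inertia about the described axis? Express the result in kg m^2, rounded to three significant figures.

4.93

Thin ring: I_cm = MR² = (3.6)(0.43)² = 0.66564 kg m^2; axis through the centre, so I = 0.66564 kg m^2.
Thin rod: I_cm = (1/12)ML² = (1/12)(2.9)(0.6)² = 0.087 kg m^2; centre at d = 0.43 + 0.3 = 0.73 m, so the parallel axis theorem gives I = 0.087 + (2.9)(0.73)² = 1.6324 kg m^2.
Solid disk: I_cm = (1/2)MR² = (1/2)(1.1)(0.48)² = 0.12672 kg m^2; centre at d = 0.43 + 0.3 + 0.3 + 0.48 = 1.51 m, so the parallel axis theorem gives I = 0.12672 + (1.1)(1.51)² = 2.6348 kg m^2.
Total I = 0.66564 + 1.6324 + 2.6348 = 4.9329 kg m^2.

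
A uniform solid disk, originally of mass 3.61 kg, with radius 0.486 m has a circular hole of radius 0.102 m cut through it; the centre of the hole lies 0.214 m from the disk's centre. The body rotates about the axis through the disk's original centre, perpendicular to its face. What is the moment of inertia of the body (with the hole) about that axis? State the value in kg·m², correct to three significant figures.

Unpierced body about its centre: I₀ = (1/2)MR² = (1/2)(3.61)(0.486)² = 0.42633 kg·m².
The removed disk has mass m = M·(r/R)² = (3.61)(0.102/0.486)² = 0.15901 kg (same uniform areal density).
Its moment of inertia about the rotation axis (parallel-axis theorem): I_hole = (1/2)mr² + md² = (1/2)(0.15901)(0.102)² + (0.15901)(0.214)² = 0.0081094 kg·m².
Treating the hole as negative mass, I = I₀ − I_hole = 0.42633 − 0.0081094 = 0.41822 kg·m².

0.418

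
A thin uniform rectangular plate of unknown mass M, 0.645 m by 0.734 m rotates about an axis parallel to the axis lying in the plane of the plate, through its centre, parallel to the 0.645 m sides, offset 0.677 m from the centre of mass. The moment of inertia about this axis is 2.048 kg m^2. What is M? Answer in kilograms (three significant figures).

4.07

I = I_cm + Md² = (1/12)Mb² + Md² = M·[0.0833333·(0.734)² + (0.677)²] = M·0.50323.
So M = 2.048 / 0.50323 = 4.0697 kg.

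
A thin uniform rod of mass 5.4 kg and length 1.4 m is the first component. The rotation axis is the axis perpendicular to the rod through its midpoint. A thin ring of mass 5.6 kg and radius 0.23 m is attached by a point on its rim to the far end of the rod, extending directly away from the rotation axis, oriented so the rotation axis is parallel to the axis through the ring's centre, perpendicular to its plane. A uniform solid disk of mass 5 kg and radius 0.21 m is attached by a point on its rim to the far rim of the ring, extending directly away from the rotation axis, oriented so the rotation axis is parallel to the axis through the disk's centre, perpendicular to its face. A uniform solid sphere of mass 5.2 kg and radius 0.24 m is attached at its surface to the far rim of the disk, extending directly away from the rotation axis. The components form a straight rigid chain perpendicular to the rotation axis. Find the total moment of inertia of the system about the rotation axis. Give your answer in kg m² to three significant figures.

32.9

Thin rod: I_cm = (1/12)ML² = (1/12)(5.4)(1.4)² = 0.882 kg m²; axis through the centre, so I = 0.882 kg m².
Thin ring: I_cm = MR² = (5.6)(0.23)² = 0.29624 kg m²; centre at d = 0.7 + 0.23 = 0.93 m, so I = I_cm + Md² gives I = 0.29624 + (5.6)(0.93)² = 5.1397 kg m².
Solid disk: I_cm = (1/2)MR² = (1/2)(5)(0.21)² = 0.11025 kg m²; centre at d = 0.7 + 0.23 + 0.23 + 0.21 = 1.37 m, so I = I_cm + Md² gives I = 0.11025 + (5)(1.37)² = 9.4947 kg m².
Solid sphere: I_cm = (2/5)MR² = (2/5)(5.2)(0.24)² = 0.11981 kg m²; centre at d = 0.7 + 0.23 + 0.23 + 0.21 + 0.21 + 0.24 = 1.82 m, so I = I_cm + Md² gives I = 0.11981 + (5.2)(1.82)² = 17.344 kg m².
Total I = 0.882 + 5.1397 + 9.4947 + 17.344 = 32.861 kg m².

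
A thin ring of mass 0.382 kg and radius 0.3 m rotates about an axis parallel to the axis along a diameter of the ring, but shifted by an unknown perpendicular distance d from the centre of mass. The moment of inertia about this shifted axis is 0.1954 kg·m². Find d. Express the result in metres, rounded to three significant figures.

About the centre-of-mass axis, I_cm = (1/2)MR² = (1/2)(0.382)(0.3)² = 0.01719 kg·m².
Parallel axis theorem: I = I_cm + Md², so Md² = 0.1954 − 0.01719 = 0.17821 kg·m².
d = √(0.17821 / 0.382) = 0.68302 m.

0.683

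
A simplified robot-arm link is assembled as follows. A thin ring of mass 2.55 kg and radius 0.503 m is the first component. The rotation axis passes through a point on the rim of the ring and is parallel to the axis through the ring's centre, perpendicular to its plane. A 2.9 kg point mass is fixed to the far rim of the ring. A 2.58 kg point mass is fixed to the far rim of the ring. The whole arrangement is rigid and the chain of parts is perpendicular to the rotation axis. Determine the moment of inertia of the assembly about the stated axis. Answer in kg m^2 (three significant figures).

6.84

Thin ring: I_cm = MR² = (2.55)(0.503)² = 0.64517 kg m^2; centre at d = 0.503 m, so I = I_cm + Md² gives I = 0.64517 + (2.55)(0.503)² = 1.2903 kg m^2.
Point mass: I_cm = 0; centre at d = 0.503 + 0.503 = 1.006 m, so I = I_cm + Md² gives I = 0 + (2.9)(1.006)² = 2.9349 kg m^2.
Point mass: I_cm = 0; centre at d = 0.503 + 0.503 = 1.006 m, so I = I_cm + Md² gives I = 0 + (2.58)(1.006)² = 2.6111 kg m^2.
Total I = 1.2903 + 2.9349 + 2.6111 = 6.8363 kg m^2.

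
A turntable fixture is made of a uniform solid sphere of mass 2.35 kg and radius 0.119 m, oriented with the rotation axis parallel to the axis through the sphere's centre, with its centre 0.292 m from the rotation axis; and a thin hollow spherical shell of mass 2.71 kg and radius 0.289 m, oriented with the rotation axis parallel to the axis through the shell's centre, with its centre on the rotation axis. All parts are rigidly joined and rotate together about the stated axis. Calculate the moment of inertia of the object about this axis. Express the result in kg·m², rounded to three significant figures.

0.365

Solid sphere: I_cm = (2/5)MR² = (2/5)(2.35)(0.119)² = 0.013311 kg·m²; centre at d = 0.292 m, so I = I_cm + Md² gives I = 0.013311 + (2.35)(0.292)² = 0.21368 kg·m².
Spherical shell: I_cm = (2/3)MR² = (2/3)(2.71)(0.289)² = 0.15089 kg·m²; axis through the centre, so I = 0.15089 kg·m².
Total I = 0.21368 + 0.15089 = 0.36458 kg·m².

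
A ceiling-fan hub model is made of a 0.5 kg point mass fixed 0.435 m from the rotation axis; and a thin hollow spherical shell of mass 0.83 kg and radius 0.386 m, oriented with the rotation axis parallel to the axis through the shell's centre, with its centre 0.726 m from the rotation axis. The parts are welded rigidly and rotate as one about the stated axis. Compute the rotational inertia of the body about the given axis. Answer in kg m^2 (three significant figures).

Point mass: I_cm = 0; centre at d = 0.435 m, so the parallel axis theorem gives I = 0 + (0.5)(0.435)² = 0.094613 kg m^2.
Spherical shell: I_cm = (2/3)MR² = (2/3)(0.83)(0.386)² = 0.082444 kg m^2; centre at d = 0.726 m, so the parallel axis theorem gives I = 0.082444 + (0.83)(0.726)² = 0.51992 kg m^2.
Total I = 0.094613 + 0.51992 = 0.61453 kg m^2.

0.615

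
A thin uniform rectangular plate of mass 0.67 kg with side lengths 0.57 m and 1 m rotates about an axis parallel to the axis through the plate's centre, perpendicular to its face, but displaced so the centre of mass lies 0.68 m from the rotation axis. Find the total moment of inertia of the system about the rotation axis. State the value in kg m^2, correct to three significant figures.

0.384

I_cm = (1/12)M(a²+b²) = (1/12)(0.67)[(0.57)² + (1)²] = 0.073974 kg m^2; centre at d = 0.68 m, so I = I_cm + Md² gives I = 0.073974 + (0.67)(0.68)² = 0.38378 kg m^2.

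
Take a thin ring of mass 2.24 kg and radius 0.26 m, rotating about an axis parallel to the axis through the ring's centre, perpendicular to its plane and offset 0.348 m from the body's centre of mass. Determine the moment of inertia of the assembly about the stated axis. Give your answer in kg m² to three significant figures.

0.423

I_cm = MR² = (2.24)(0.26)² = 0.15142 kg m²; centre at d = 0.348 m, so I = I_cm + Md² gives I = 0.15142 + (2.24)(0.348)² = 0.4227 kg m².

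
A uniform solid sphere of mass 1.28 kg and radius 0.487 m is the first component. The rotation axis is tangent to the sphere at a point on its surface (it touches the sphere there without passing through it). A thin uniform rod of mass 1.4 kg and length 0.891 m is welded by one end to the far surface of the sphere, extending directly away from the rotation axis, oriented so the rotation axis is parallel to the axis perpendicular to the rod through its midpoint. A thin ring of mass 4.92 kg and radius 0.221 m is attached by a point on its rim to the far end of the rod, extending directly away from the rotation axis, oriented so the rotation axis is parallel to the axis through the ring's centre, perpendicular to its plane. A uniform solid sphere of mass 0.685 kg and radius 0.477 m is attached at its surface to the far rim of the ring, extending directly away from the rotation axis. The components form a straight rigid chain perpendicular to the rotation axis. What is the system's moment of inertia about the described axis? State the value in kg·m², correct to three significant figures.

30.4

Solid sphere: I_cm = (2/5)MR² = (2/5)(1.28)(0.487)² = 0.12143 kg·m²; centre at d = 0.487 m, so the parallel axis theorem gives I = 0.12143 + (1.28)(0.487)² = 0.42501 kg·m².
Thin rod: I_cm = (1/12)ML² = (1/12)(1.4)(0.891)² = 0.092619 kg·m²; centre at d = 0.487 + 0.487 + 0.4455 = 1.4195 m, so the parallel axis theorem gives I = 0.092619 + (1.4)(1.4195)² = 2.9136 kg·m².
Thin ring: I_cm = MR² = (4.92)(0.221)² = 0.2403 kg·m²; centre at d = 0.487 + 0.487 + 0.4455 + 0.4455 + 0.221 = 2.086 m, so the parallel axis theorem gives I = 0.2403 + (4.92)(2.086)² = 21.649 kg·m².
Solid sphere: I_cm = (2/5)MR² = (2/5)(0.685)(0.477)² = 0.062343 kg·m²; centre at d = 0.487 + 0.487 + 0.4455 + 0.4455 + 0.221 + 0.221 + 0.477 = 2.784 m, so the parallel axis theorem gives I = 0.062343 + (0.685)(2.784)² = 5.3715 kg·m².
Total I = 0.42501 + 2.9136 + 21.649 + 5.3715 = 30.359 kg·m².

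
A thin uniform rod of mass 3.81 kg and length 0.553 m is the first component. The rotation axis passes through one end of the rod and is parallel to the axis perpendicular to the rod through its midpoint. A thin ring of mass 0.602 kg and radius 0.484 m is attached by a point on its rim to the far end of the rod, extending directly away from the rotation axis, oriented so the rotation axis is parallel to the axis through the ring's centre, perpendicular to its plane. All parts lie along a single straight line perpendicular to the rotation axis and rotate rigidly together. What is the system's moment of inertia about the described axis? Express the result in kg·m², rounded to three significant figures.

1.18

Thin rod: I_cm = (1/12)ML² = (1/12)(3.81)(0.553)² = 0.097094 kg·m²; centre at d = 0.2765 m, so I = I_cm + Md² gives I = 0.097094 + (3.81)(0.2765)² = 0.38838 kg·m².
Thin ring: I_cm = MR² = (0.602)(0.484)² = 0.14102 kg·m²; centre at d = 0.2765 + 0.2765 + 0.484 = 1.037 m, so I = I_cm + Md² gives I = 0.14102 + (0.602)(1.037)² = 0.78839 kg·m².
Total I = 0.38838 + 0.78839 = 1.1768 kg·m².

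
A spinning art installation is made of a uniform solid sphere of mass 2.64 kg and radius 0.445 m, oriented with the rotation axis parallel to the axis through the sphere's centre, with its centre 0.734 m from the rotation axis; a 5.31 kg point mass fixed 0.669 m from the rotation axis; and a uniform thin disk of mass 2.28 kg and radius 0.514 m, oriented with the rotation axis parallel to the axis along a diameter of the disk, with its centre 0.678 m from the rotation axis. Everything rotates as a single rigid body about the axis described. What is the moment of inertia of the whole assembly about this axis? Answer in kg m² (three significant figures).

5.21

Solid sphere: I_cm = (2/5)MR² = (2/5)(2.64)(0.445)² = 0.20911 kg m²; centre at d = 0.734 m, so I = I_cm + Md² gives I = 0.20911 + (2.64)(0.734)² = 1.6314 kg m².
Point mass: I_cm = 0; centre at d = 0.669 m, so I = I_cm + Md² gives I = 0 + (5.31)(0.669)² = 2.3765 kg m².
Thin disk: I_cm = (1/4)MR² = (1/4)(2.28)(0.514)² = 0.15059 kg m²; centre at d = 0.678 m, so I = I_cm + Md² gives I = 0.15059 + (2.28)(0.678)² = 1.1987 kg m².
Total I = 1.6314 + 2.3765 + 1.1987 = 5.2067 kg m².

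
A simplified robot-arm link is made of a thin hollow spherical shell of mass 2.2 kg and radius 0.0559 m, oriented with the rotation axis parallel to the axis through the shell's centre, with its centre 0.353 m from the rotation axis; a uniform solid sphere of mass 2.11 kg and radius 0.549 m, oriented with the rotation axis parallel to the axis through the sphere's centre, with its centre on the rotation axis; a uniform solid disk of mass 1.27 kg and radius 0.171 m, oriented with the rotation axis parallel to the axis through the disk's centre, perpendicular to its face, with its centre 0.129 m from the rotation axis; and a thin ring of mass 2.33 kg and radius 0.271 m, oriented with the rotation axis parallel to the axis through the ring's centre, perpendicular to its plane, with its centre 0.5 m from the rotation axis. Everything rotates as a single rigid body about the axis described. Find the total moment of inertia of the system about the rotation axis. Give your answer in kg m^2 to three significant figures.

1.33

Spherical shell: I_cm = (2/3)MR² = (2/3)(2.2)(0.0559)² = 0.0045831 kg m^2; centre at d = 0.353 m, so the parallel axis theorem gives I = 0.0045831 + (2.2)(0.353)² = 0.27872 kg m^2.
Solid sphere: I_cm = (2/5)MR² = (2/5)(2.11)(0.549)² = 0.25438 kg m^2; axis through the centre, so I = 0.25438 kg m^2.
Solid disk: I_cm = (1/2)MR² = (1/2)(1.27)(0.171)² = 0.018568 kg m^2; centre at d = 0.129 m, so the parallel axis theorem gives I = 0.018568 + (1.27)(0.129)² = 0.039702 kg m^2.
Thin ring: I_cm = MR² = (2.33)(0.271)² = 0.17112 kg m^2; centre at d = 0.5 m, so the parallel axis theorem gives I = 0.17112 + (2.33)(0.5)² = 0.75362 kg m^2.
Total I = 0.27872 + 0.25438 + 0.039702 + 0.75362 = 1.3264 kg m^2.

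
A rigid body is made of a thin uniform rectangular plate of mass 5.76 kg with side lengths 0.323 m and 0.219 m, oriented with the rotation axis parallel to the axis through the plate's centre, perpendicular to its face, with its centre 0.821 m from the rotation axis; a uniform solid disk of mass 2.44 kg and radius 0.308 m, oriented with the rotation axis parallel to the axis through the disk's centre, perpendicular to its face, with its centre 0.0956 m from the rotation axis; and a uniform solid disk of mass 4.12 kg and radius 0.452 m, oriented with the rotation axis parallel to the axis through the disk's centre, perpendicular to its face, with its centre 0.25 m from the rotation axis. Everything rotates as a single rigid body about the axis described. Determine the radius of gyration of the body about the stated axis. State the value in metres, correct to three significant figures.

Rectangular plate: I_cm = (1/12)M(a²+b²) = (1/12)(5.76)[(0.323)² + (0.219)²] = 0.073099 kg·m²; centre at d = 0.821 m, so the parallel axis theorem gives I = 0.073099 + (5.76)(0.821)² = 3.9556 kg·m².
Solid disk: I_cm = (1/2)MR² = (1/2)(2.44)(0.308)² = 0.11573 kg·m²; centre at d = 0.0956 m, so the parallel axis theorem gives I = 0.11573 + (2.44)(0.0956)² = 0.13803 kg·m².
Solid disk: I_cm = (1/2)MR² = (1/2)(4.12)(0.452)² = 0.42087 kg·m²; centre at d = 0.25 m, so the parallel axis theorem gives I = 0.42087 + (4.12)(0.25)² = 0.67837 kg·m².
Total I = 4.772 kg·m²; total mass M = 12.32 kg.
k = √(I/M) = √(4.772/12.32) = 0.62236 m.

0.622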